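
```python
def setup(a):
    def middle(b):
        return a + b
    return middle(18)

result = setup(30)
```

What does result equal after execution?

Step 1: setup(30) passes a = 30.
Step 2: middle(18) has b = 18, reads a = 30 from enclosing.
Step 3: result = 30 + 18 = 48

The answer is 48.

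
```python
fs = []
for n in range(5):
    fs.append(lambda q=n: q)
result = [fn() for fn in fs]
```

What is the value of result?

Step 1: Default arg q=n captures n at each iteration.
Step 2: Each lambda has its own default: 0, 1, ..., 4.
Step 3: result = [0, 1, 2, 3, 4]

The answer is [0, 1, 2, 3, 4].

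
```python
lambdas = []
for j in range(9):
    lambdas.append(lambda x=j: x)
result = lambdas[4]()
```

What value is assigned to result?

Step 1: Default argument x=j captures j's value at each iteration.
Step 2: lambdas[4] captured x = 4 when j was 4.
Step 3: result = 4

The answer is 4.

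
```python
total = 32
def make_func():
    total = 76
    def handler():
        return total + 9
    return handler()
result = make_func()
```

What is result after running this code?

Step 1: make_func() shadows global total with total = 76.
Step 2: handler() finds total = 76 in enclosing scope, computes 76 + 9 = 85.
Step 3: result = 85

The answer is 85.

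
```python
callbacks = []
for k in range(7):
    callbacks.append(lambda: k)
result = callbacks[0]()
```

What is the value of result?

Step 1: The loop creates 7 lambdas, all referencing the same variable k.
Step 2: After the loop, k = 6 (final value).
Step 3: callbacks[0]() looks up k at call time and finds 6. This is the late binding gotcha. result = 6

The answer is 6.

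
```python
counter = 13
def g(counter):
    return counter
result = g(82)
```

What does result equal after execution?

Step 1: Global counter = 13.
Step 2: g(82) takes parameter counter = 82, which shadows the global.
Step 3: result = 82

The answer is 82.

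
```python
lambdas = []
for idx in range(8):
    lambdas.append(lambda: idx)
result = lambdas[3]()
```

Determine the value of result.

Step 1: The loop creates 8 lambdas, all referencing the same variable idx.
Step 2: After the loop, idx = 7 (final value).
Step 3: lambdas[3]() looks up idx at call time and finds 7. This is the late binding gotcha. result = 7

The answer is 7.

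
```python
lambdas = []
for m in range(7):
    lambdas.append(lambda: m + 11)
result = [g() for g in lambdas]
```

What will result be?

Step 1: All lambdas capture m by reference. After the loop, m = 6.
Step 2: Each call returns 6 + 11 = 17.
Step 3: result = [17, 17, 17, 17, 17, 17, 17]

The answer is [17, 17, 17, 17, 17, 17, 17].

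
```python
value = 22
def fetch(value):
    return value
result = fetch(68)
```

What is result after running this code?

Step 1: Global value = 22.
Step 2: fetch(68) takes parameter value = 68, which shadows the global.
Step 3: result = 68

The answer is 68.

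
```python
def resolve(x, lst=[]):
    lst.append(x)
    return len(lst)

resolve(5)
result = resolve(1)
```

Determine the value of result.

Step 1: Mutable default list persists between calls.
Step 2: First call: lst = [5], len = 1. Second call: lst = [5, 1], len = 2.
Step 3: result = 2

The answer is 2.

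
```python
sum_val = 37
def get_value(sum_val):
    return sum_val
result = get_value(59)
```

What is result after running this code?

Step 1: Global sum_val = 37.
Step 2: get_value(59) takes parameter sum_val = 59, which shadows the global.
Step 3: result = 59

The answer is 59.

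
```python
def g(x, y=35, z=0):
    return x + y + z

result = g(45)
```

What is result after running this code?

Step 1: g(45) uses defaults y = 35, z = 0.
Step 2: Returns 45 + 35 + 0 = 80.
Step 3: result = 80

The answer is 80.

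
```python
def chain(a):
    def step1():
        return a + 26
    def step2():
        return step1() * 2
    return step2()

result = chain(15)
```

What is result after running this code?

Step 1: chain(15) captures a = 15.
Step 2: step2() calls step1() which returns 15 + 26 = 41.
Step 3: step2() returns 41 * 2 = 82

The answer is 82.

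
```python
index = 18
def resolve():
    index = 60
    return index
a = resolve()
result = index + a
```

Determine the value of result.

Step 1: Global index = 18. resolve() returns local index = 60.
Step 2: a = 60. Global index still = 18.
Step 3: result = 18 + 60 = 78

The answer is 78.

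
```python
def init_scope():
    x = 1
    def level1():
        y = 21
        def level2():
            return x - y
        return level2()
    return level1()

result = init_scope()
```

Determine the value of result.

Step 1: x = 1 in init_scope. y = 21 in level1.
Step 2: level2() reads x = 1 and y = 21 from enclosing scopes.
Step 3: result = 1 - 21 = -20

The answer is -20.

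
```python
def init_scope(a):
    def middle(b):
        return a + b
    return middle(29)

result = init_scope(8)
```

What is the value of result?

Step 1: init_scope(8) passes a = 8.
Step 2: middle(29) has b = 29, reads a = 8 from enclosing.
Step 3: result = 8 + 29 = 37

The answer is 37.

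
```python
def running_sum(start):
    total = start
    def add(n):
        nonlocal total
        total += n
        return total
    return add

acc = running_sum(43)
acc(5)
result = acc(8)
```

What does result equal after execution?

Step 1: running_sum(43) creates closure with total = 43.
Step 2: First acc(5): total = 43 + 5 = 48.
Step 3: Second acc(8): total = 48 + 8 = 56. result = 56

The answer is 56.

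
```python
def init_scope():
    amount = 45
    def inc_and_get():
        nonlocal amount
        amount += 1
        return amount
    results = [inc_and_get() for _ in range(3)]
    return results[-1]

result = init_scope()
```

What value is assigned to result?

Step 1: amount = 45.
Step 2: Three calls to inc_and_get(), each adding 1.
Step 3: Last value = 45 + 1 * 3 = 48

The answer is 48.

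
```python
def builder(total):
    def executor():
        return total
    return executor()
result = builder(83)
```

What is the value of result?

Step 1: builder(83) binds parameter total = 83.
Step 2: executor() looks up total in enclosing scope and finds the parameter total = 83.
Step 3: result = 83

The answer is 83.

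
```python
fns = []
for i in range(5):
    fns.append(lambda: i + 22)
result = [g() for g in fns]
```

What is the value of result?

Step 1: All lambdas capture i by reference. After the loop, i = 4.
Step 2: Each call returns 4 + 22 = 26.
Step 3: result = [26, 26, 26, 26, 26]

The answer is [26, 26, 26, 26, 26].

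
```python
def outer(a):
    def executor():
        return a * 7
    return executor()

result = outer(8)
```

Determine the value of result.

Step 1: outer(8) binds parameter a = 8.
Step 2: executor() accesses a = 8 from enclosing scope.
Step 3: result = 8 * 7 = 56

The answer is 56.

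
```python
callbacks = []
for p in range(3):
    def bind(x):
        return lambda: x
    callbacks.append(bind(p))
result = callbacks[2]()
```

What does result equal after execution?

Step 1: bind(p) creates a new scope capturing x = p at call time.
Step 2: callbacks[2] = bind(2), so its lambda captures x = 2.
Step 3: result = 2 (closure factory fixes late binding)

The answer is 2.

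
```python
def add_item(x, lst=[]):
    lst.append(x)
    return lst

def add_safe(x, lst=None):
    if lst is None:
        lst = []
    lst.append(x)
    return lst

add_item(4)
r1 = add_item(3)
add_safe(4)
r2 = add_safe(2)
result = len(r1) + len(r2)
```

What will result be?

Step 1: add_item shares mutable default: after 2 calls, lst = [4, 3], len = 2.
Step 2: add_safe creates fresh list each time: r2 = [2], len = 1.
Step 3: result = 2 + 1 = 3

The answer is 3.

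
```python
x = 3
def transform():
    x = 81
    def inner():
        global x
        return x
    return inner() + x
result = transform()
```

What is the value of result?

Step 1: Global x = 3. transform() shadows with local x = 81.
Step 2: inner() uses global keyword, so inner() returns global x = 3.
Step 3: transform() returns 3 + 81 = 84

The answer is 84.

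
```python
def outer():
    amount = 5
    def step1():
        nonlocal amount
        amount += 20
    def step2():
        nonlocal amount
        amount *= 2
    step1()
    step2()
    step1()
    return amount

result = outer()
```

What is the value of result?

Step 1: amount = 5.
Step 2: step1(): amount = 5 + 20 = 25.
Step 3: step2(): amount = 25 * 2 = 50.
Step 4: step1(): amount = 50 + 20 = 70. result = 70

The answer is 70.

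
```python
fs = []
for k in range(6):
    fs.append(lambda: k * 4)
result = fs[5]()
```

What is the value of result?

Step 1: All lambdas reference the same variable k (late binding).
Step 2: After the loop, k = 5. Every lambda returns k * 4.
Step 3: fs[5]() = 5 * 4 = 20

The answer is 20.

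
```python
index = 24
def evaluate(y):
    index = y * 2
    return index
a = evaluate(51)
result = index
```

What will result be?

Step 1: Global index = 24.
Step 2: evaluate(51) creates local index = 51 * 2 = 102.
Step 3: Global index unchanged because no global keyword. result = 24

The answer is 24.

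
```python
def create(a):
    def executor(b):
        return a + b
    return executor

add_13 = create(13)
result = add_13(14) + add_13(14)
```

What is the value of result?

Step 1: add_13 captures a = 13.
Step 2: add_13(14) = 13 + 14 = 27, called twice.
Step 3: result = 27 + 27 = 54

The answer is 54.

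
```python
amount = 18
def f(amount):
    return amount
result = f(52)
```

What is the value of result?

Step 1: Global amount = 18.
Step 2: f(52) takes parameter amount = 52, which shadows the global.
Step 3: result = 52

The answer is 52.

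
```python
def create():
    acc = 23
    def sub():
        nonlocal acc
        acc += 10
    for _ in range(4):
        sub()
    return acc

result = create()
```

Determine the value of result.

Step 1: acc = 23.
Step 2: sub() is called 4 times in a loop, each adding 10 via nonlocal.
Step 3: acc = 23 + 10 * 4 = 63

The answer is 63.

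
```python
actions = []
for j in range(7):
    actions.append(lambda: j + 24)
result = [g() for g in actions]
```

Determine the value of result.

Step 1: All lambdas capture j by reference. After the loop, j = 6.
Step 2: Each call returns 6 + 24 = 30.
Step 3: result = [30, 30, 30, 30, 30, 30, 30]

The answer is [30, 30, 30, 30, 30, 30, 30].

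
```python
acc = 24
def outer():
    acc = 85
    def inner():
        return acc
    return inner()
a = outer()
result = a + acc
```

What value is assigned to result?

Step 1: outer() has local acc = 85. inner() reads from enclosing.
Step 2: outer() returns 85. Global acc = 24 unchanged.
Step 3: result = 85 + 24 = 109

The answer is 109.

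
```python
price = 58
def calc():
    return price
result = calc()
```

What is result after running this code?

Step 1: price = 58 is defined in the global scope.
Step 2: calc() looks up price. No local price exists, so Python checks the global scope via LEGB rule and finds price = 58.
Step 3: result = 58

The answer is 58.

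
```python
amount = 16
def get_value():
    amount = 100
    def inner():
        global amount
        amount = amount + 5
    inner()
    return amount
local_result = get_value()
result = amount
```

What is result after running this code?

Step 1: Global amount = 16. get_value() creates local amount = 100.
Step 2: inner() declares global amount and adds 5: global amount = 16 + 5 = 21.
Step 3: get_value() returns its local amount = 100 (unaffected by inner).
Step 4: result = global amount = 21

The answer is 21.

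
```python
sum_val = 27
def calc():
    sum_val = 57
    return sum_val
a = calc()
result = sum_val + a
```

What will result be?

Step 1: Global sum_val = 27. calc() returns local sum_val = 57.
Step 2: a = 57. Global sum_val still = 27.
Step 3: result = 27 + 57 = 84

The answer is 84.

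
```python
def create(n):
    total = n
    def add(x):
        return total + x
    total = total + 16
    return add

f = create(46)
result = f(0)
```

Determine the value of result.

Step 1: create(46) sets total = 46, then total = 46 + 16 = 62.
Step 2: Closures capture by reference, so add sees total = 62.
Step 3: f(0) returns 62 + 0 = 62

The answer is 62.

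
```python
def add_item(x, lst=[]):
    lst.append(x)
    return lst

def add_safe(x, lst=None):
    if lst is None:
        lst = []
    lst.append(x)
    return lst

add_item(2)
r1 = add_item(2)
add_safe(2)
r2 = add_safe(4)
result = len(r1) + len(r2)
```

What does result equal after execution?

Step 1: add_item shares mutable default: after 2 calls, lst = [2, 2], len = 2.
Step 2: add_safe creates fresh list each time: r2 = [4], len = 1.
Step 3: result = 2 + 1 = 3

The answer is 3.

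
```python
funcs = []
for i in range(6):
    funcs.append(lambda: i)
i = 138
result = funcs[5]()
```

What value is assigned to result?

Step 1: Lambdas capture the variable i by reference, not by value.
Step 2: After the loop, i is reassigned to 138.
Step 3: funcs[5]() looks up the current i = 138. result = 138

The answer is 138.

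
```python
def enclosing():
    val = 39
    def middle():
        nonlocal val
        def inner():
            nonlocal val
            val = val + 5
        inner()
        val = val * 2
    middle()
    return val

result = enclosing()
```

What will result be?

Step 1: val = 39.
Step 2: inner() adds 5: val = 39 + 5 = 44.
Step 3: middle() doubles: val = 44 * 2 = 88.
Step 4: result = 88

The answer is 88.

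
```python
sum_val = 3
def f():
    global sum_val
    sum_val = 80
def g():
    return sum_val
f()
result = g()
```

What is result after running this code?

Step 1: sum_val = 3.
Step 2: f() sets global sum_val = 80.
Step 3: g() reads global sum_val = 80. result = 80

The answer is 80.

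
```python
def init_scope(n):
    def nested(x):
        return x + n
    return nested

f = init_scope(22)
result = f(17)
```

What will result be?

Step 1: init_scope(22) creates a closure that captures n = 22.
Step 2: f(17) calls the closure with x = 17, returning 17 + 22 = 39.
Step 3: result = 39

The answer is 39.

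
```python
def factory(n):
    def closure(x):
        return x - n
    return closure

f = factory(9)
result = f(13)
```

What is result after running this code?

Step 1: factory(9) creates a closure capturing n = 9.
Step 2: f(13) computes 13 - 9 = 4.
Step 3: result = 4

The answer is 4.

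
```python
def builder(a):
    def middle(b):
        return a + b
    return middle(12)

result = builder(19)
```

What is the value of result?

Step 1: builder(19) passes a = 19.
Step 2: middle(12) has b = 12, reads a = 19 from enclosing.
Step 3: result = 19 + 12 = 31

The answer is 31.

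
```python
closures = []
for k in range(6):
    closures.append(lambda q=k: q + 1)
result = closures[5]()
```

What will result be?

Step 1: Default argument q=k captures k's value at definition time.
Step 2: closures[5] was defined when k = 5, so q defaults to 5.
Step 3: result = 5 + 1 = 6 (default arg fixes the late binding issue)

The answer is 6.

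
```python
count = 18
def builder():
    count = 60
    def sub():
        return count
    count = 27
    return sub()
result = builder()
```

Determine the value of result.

Step 1: builder() sets count = 60, then later count = 27.
Step 2: sub() is called after count is reassigned to 27. Closures capture variables by reference, not by value.
Step 3: result = 27

The answer is 27.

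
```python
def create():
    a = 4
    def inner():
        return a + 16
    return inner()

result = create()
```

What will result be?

Step 1: create() defines a = 4.
Step 2: inner() reads a = 4 from enclosing scope, returns 4 + 16 = 20.
Step 3: result = 20

The answer is 20.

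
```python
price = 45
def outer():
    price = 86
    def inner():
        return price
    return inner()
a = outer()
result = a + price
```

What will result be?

Step 1: outer() has local price = 86. inner() reads from enclosing.
Step 2: outer() returns 86. Global price = 45 unchanged.
Step 3: result = 86 + 45 = 131

The answer is 131.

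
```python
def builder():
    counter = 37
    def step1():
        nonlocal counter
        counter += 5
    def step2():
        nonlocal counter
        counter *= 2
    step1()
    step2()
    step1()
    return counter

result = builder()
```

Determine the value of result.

Step 1: counter = 37.
Step 2: step1(): counter = 37 + 5 = 42.
Step 3: step2(): counter = 42 * 2 = 84.
Step 4: step1(): counter = 84 + 5 = 89. result = 89

The answer is 89.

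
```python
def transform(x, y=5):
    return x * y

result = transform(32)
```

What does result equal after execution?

Step 1: transform(32) uses default y = 5.
Step 2: Returns 32 * 5 = 160.
Step 3: result = 160

The answer is 160.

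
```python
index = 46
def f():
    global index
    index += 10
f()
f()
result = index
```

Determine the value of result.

Step 1: index = 46.
Step 2: First f(): index = 46 + 10 = 56.
Step 3: Second f(): index = 56 + 10 = 66. result = 66

The answer is 66.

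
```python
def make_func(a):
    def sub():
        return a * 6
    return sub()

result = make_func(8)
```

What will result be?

Step 1: make_func(8) binds parameter a = 8.
Step 2: sub() accesses a = 8 from enclosing scope.
Step 3: result = 8 * 6 = 48

The answer is 48.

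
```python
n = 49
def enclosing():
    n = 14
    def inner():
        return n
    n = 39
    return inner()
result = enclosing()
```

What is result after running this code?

Step 1: enclosing() sets n = 14, then later n = 39.
Step 2: inner() is called after n is reassigned to 39. Closures capture variables by reference, not by value.
Step 3: result = 39

The answer is 39.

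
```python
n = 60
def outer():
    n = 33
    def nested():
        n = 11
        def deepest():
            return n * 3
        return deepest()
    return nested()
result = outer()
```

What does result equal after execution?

Step 1: deepest() looks up n through LEGB: not local, finds n = 11 in enclosing nested().
Step 2: Returns 11 * 3 = 33.
Step 3: result = 33

The answer is 33.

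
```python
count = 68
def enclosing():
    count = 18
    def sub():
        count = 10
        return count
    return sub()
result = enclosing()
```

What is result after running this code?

Step 1: Three scopes define count: global (68), enclosing (18), sub (10).
Step 2: sub() has its own local count = 10, which shadows both enclosing and global.
Step 3: result = 10 (local wins in LEGB)

The answer is 10.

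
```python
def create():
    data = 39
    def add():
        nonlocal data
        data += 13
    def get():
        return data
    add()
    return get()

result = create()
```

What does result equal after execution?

Step 1: data = 39. add() modifies it via nonlocal, get() reads it.
Step 2: add() makes data = 39 + 13 = 52.
Step 3: get() returns 52. result = 52

The answer is 52.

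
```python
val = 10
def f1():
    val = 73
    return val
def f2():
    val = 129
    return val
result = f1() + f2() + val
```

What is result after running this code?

Step 1: Each function shadows global val with its own local.
Step 2: f1() returns 73, f2() returns 129.
Step 3: Global val = 10 is unchanged. result = 73 + 129 + 10 = 212

The answer is 212.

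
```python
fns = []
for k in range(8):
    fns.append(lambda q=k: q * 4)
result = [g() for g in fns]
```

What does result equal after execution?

Step 1: Default arg q=k captures k at each iteration.
Step 2: fns[k] has q defaulting to k, returns k * 4.
Step 3: result = [0, 4, 8, 12, 16, 20, 24, 28]

The answer is [0, 4, 8, 12, 16, 20, 24, 28].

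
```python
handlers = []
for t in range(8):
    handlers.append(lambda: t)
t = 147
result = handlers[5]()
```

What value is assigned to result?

Step 1: Lambdas capture the variable t by reference, not by value.
Step 2: After the loop, t is reassigned to 147.
Step 3: handlers[5]() looks up the current t = 147. result = 147

The answer is 147.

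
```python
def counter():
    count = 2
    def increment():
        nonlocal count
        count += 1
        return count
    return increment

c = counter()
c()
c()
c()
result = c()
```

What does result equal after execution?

Step 1: counter() creates closure with count = 2.
Step 2: Each c() call increments count via nonlocal. After 4 calls: 2 + 4 = 6.
Step 3: result = 6

The answer is 6.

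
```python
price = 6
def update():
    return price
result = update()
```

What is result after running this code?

Step 1: price = 6 is defined in the global scope.
Step 2: update() looks up price. No local price exists, so Python checks the global scope via LEGB rule and finds price = 6.
Step 3: result = 6

The answer is 6.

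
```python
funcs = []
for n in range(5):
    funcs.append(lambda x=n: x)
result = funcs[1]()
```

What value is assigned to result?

Step 1: Default argument x=n captures n's value at each iteration.
Step 2: funcs[1] captured x = 1 when n was 1.
Step 3: result = 1

The answer is 1.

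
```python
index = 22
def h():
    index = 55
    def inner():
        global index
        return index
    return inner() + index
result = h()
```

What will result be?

Step 1: Global index = 22. h() shadows with local index = 55.
Step 2: inner() uses global keyword, so inner() returns global index = 22.
Step 3: h() returns 22 + 55 = 77

The answer is 77.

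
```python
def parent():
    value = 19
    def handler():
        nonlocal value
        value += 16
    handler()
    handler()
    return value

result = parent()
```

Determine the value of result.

Step 1: value starts at 19.
Step 2: handler() is called 2 times, each adding 16.
Step 3: value = 19 + 16 * 2 = 51

The answer is 51.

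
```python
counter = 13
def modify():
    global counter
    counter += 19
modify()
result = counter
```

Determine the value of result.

Step 1: counter = 13 globally.
Step 2: modify() modifies global counter: counter += 19 = 32.
Step 3: result = 32

The answer is 32.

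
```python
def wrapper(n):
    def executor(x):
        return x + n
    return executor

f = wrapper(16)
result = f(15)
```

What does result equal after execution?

Step 1: wrapper(16) creates a closure that captures n = 16.
Step 2: f(15) calls the closure with x = 15, returning 15 + 16 = 31.
Step 3: result = 31

The answer is 31.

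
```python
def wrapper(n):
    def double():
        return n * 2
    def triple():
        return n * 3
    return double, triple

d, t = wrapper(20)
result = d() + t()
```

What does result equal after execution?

Step 1: Both closures capture the same n = 20.
Step 2: d() = 20 * 2 = 40, t() = 20 * 3 = 60.
Step 3: result = 40 + 60 = 100

The answer is 100.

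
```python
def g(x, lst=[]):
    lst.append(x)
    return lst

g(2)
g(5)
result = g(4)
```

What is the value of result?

Step 1: Mutable default argument gotcha! The list [] is created once.
Step 2: Each call appends to the SAME list: [2], [2, 5], [2, 5, 4].
Step 3: result = [2, 5, 4]

The answer is [2, 5, 4].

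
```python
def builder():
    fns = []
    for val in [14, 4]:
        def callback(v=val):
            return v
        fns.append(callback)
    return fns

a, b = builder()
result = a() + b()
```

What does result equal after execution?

Step 1: Default argument v=val captures val at each iteration.
Step 2: a() returns 14 (captured at first iteration), b() returns 4 (captured at second).
Step 3: result = 14 + 4 = 18

The answer is 18.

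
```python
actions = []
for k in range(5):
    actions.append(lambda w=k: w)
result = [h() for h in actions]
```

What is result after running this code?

Step 1: Default arg w=k captures k at each iteration.
Step 2: Each lambda has its own default: 0, 1, ..., 4.
Step 3: result = [0, 1, 2, 3, 4]

The answer is [0, 1, 2, 3, 4].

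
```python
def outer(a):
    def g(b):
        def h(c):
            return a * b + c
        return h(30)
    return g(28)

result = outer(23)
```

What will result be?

Step 1: a = 23, b = 28, c = 30.
Step 2: h() computes a * b + c = 23 * 28 + 30 = 674.
Step 3: result = 674

The answer is 674.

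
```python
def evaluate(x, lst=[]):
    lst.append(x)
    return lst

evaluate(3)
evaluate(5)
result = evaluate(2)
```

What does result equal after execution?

Step 1: Mutable default argument gotcha! The list [] is created once.
Step 2: Each call appends to the SAME list: [3], [3, 5], [3, 5, 2].
Step 3: result = [3, 5, 2]

The answer is [3, 5, 2].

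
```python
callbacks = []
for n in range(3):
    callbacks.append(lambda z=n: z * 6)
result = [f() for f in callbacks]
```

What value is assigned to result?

Step 1: Default arg z=n captures n at each iteration.
Step 2: callbacks[k] has z defaulting to k, returns k * 6.
Step 3: result = [0, 6, 12]

The answer is [0, 6, 12].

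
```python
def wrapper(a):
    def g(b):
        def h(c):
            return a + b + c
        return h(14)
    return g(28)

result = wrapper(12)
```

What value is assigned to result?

Step 1: a = 12, b = 28, c = 14 across three nested scopes.
Step 2: h() accesses all three via LEGB rule.
Step 3: result = 12 + 28 + 14 = 54

The answer is 54.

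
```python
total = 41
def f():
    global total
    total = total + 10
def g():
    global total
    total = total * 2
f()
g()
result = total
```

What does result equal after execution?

Step 1: total = 41.
Step 2: f() adds 10: total = 41 + 10 = 51.
Step 3: g() doubles: total = 51 * 2 = 102.
Step 4: result = 102

The answer is 102.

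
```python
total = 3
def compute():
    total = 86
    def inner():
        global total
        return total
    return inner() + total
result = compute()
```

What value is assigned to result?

Step 1: Global total = 3. compute() shadows with local total = 86.
Step 2: inner() uses global keyword, so inner() returns global total = 3.
Step 3: compute() returns 3 + 86 = 89

The answer is 89.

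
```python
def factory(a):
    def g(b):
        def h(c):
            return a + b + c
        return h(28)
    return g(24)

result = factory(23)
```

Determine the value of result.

Step 1: a = 23, b = 24, c = 28 across three nested scopes.
Step 2: h() accesses all three via LEGB rule.
Step 3: result = 23 + 24 + 28 = 75

The answer is 75.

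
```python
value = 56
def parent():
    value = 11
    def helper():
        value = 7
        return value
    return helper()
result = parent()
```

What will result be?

Step 1: Three scopes define value: global (56), parent (11), helper (7).
Step 2: helper() has its own local value = 7, which shadows both enclosing and global.
Step 3: result = 7 (local wins in LEGB)

The answer is 7.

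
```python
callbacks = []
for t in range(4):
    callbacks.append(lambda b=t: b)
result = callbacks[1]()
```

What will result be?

Step 1: Default argument b=t captures t's value at each iteration.
Step 2: callbacks[1] captured b = 1 when t was 1.
Step 3: result = 1

The answer is 1.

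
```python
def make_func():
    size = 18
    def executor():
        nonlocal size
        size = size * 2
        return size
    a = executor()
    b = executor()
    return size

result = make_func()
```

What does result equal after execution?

Step 1: size starts at 18.
Step 2: First executor(): size = 18 * 2 = 36.
Step 3: Second executor(): size = 36 * 2 = 72.
Step 4: result = 72

The answer is 72.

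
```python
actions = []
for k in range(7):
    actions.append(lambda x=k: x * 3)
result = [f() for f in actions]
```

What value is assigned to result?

Step 1: Default arg x=k captures k at each iteration.
Step 2: actions[k] has x defaulting to k, returns k * 3.
Step 3: result = [0, 3, 6, 9, 12, 15, 18]

The answer is [0, 3, 6, 9, 12, 15, 18].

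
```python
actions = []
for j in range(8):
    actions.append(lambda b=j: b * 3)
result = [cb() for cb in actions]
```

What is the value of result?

Step 1: Default arg b=j captures j at each iteration.
Step 2: actions[k] has b defaulting to k, returns k * 3.
Step 3: result = [0, 3, 6, 9, 12, 15, 18, 21]

The answer is [0, 3, 6, 9, 12, 15, 18, 21].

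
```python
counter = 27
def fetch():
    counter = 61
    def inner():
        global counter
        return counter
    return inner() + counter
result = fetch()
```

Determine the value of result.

Step 1: Global counter = 27. fetch() shadows with local counter = 61.
Step 2: inner() uses global keyword, so inner() returns global counter = 27.
Step 3: fetch() returns 27 + 61 = 88

The answer is 88.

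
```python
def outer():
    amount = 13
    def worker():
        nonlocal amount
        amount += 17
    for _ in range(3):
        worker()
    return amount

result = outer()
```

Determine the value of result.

Step 1: amount = 13.
Step 2: worker() is called 3 times in a loop, each adding 17 via nonlocal.
Step 3: amount = 13 + 17 * 3 = 64

The answer is 64.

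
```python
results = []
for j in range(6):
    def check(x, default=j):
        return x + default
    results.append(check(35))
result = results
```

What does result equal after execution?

Step 1: Default argument default=j is evaluated at function definition time.
Step 2: Each iteration creates check with default = current j value.
Step 3: check(35) returns 35 + default. results = [35, 36, 37, 38, 39, 40]

The answer is [35, 36, 37, 38, 39, 40].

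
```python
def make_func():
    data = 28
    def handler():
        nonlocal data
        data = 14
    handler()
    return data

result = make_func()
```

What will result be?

Step 1: make_func() sets data = 28.
Step 2: handler() uses nonlocal to reassign data = 14.
Step 3: result = 14

The answer is 14.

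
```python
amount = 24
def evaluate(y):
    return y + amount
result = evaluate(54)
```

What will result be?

Step 1: amount = 24 is defined globally.
Step 2: evaluate(54) uses parameter y = 54 and looks up amount from global scope = 24.
Step 3: result = 54 + 24 = 78

The answer is 78.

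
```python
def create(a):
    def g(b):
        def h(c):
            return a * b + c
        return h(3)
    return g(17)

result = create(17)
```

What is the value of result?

Step 1: a = 17, b = 17, c = 3.
Step 2: h() computes a * b + c = 17 * 17 + 3 = 292.
Step 3: result = 292

The answer is 292.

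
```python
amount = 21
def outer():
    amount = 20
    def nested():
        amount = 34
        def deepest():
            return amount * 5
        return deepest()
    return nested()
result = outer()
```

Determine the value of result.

Step 1: deepest() looks up amount through LEGB: not local, finds amount = 34 in enclosing nested().
Step 2: Returns 34 * 5 = 170.
Step 3: result = 170

The answer is 170.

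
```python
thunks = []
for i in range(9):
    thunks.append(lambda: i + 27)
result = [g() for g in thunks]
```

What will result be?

Step 1: All lambdas capture i by reference. After the loop, i = 8.
Step 2: Each call returns 8 + 27 = 35.
Step 3: result = [35, 35, 35, 35, 35, 35, 35, 35, 35]

The answer is [35, 35, 35, 35, 35, 35, 35, 35, 35].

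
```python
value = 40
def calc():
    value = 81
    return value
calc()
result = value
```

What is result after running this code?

Step 1: value = 40 globally.
Step 2: calc() creates a LOCAL value = 81 (no global keyword!).
Step 3: The global value is unchanged. result = 40

The answer is 40.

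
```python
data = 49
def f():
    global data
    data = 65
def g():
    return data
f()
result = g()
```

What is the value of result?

Step 1: data = 49.
Step 2: f() sets global data = 65.
Step 3: g() reads global data = 65. result = 65

The answer is 65.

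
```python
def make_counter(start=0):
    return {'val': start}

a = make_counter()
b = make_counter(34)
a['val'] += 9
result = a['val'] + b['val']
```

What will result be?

Step 1: make_counter() returns a new dict each call (immutable default 0).
Step 2: a = {'val': 0}, b = {'val': 34}.
Step 3: a['val'] += 9 = 9. result = 9 + 34 = 43

The answer is 43.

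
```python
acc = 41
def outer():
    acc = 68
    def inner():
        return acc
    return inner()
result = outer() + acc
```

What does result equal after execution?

Step 1: Global acc = 41. outer() shadows with acc = 68.
Step 2: inner() returns enclosing acc = 68. outer() = 68.
Step 3: result = 68 + global acc (41) = 109

The answer is 109.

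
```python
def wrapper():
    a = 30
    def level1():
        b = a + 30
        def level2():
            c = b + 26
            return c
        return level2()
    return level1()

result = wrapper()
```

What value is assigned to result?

Step 1: a = 30. b = a + 30 = 60.
Step 2: c = b + 26 = 60 + 26 = 86.
Step 3: result = 86

The answer is 86.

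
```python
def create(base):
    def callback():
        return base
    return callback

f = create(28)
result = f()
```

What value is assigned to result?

Step 1: create(28) creates closure capturing base = 28.
Step 2: f() returns the captured base = 28.
Step 3: result = 28

The answer is 28.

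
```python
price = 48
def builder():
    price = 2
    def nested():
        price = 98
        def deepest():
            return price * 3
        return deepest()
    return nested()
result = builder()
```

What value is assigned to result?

Step 1: deepest() looks up price through LEGB: not local, finds price = 98 in enclosing nested().
Step 2: Returns 98 * 3 = 294.
Step 3: result = 294

The answer is 294.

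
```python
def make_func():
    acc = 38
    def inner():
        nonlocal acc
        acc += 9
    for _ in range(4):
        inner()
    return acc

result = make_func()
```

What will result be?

Step 1: acc = 38.
Step 2: inner() is called 4 times in a loop, each adding 9 via nonlocal.
Step 3: acc = 38 + 9 * 4 = 74

The answer is 74.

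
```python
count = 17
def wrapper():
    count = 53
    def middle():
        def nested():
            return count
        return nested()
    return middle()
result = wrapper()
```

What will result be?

Step 1: wrapper() defines count = 53. middle() and nested() have no local count.
Step 2: nested() checks local (none), enclosing middle() (none), enclosing wrapper() and finds count = 53.
Step 3: result = 53

The answer is 53.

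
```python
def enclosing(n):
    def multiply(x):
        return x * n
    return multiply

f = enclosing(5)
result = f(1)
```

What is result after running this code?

Step 1: enclosing(5) returns multiply closure with n = 5.
Step 2: f(1) computes 1 * 5 = 5.
Step 3: result = 5

The answer is 5.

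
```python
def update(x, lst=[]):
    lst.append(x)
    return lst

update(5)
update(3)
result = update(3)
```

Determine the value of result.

Step 1: Mutable default argument gotcha! The list [] is created once.
Step 2: Each call appends to the SAME list: [5], [5, 3], [5, 3, 3].
Step 3: result = [5, 3, 3]

The answer is [5, 3, 3].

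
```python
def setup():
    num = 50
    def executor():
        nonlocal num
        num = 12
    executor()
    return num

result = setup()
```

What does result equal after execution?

Step 1: setup() sets num = 50.
Step 2: executor() uses nonlocal to reassign num = 12.
Step 3: result = 12

The answer is 12.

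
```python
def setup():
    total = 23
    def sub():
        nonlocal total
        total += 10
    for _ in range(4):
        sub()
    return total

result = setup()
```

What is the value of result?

Step 1: total = 23.
Step 2: sub() is called 4 times in a loop, each adding 10 via nonlocal.
Step 3: total = 23 + 10 * 4 = 63

The answer is 63.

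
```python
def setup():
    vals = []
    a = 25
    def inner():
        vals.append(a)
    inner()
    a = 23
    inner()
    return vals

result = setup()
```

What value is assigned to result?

Step 1: a = 25. inner() appends current a to vals.
Step 2: First inner(): appends 25. Then a = 23.
Step 3: Second inner(): appends 23 (closure sees updated a). result = [25, 23]

The answer is [25, 23].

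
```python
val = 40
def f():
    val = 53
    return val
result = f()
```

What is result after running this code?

Step 1: Global val = 40.
Step 2: f() creates local val = 53, shadowing the global.
Step 3: Returns local val = 53. result = 53

The answer is 53.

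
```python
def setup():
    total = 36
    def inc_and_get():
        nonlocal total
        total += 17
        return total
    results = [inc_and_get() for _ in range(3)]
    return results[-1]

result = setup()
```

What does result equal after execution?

Step 1: total = 36.
Step 2: Three calls to inc_and_get(), each adding 17.
Step 3: Last value = 36 + 17 * 3 = 87

The answer is 87.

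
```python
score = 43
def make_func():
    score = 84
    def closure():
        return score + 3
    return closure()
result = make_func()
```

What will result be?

Step 1: make_func() shadows global score with score = 84.
Step 2: closure() finds score = 84 in enclosing scope, computes 84 + 3 = 87.
Step 3: result = 87

The answer is 87.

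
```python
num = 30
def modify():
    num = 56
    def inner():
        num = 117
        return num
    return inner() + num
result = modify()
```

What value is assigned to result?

Step 1: modify() has local num = 56. inner() has local num = 117.
Step 2: inner() returns its local num = 117.
Step 3: modify() returns 117 + its own num (56) = 173

The answer is 173.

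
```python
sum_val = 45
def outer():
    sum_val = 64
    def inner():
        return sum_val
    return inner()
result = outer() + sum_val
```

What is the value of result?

Step 1: Global sum_val = 45. outer() shadows with sum_val = 64.
Step 2: inner() returns enclosing sum_val = 64. outer() = 64.
Step 3: result = 64 + global sum_val (45) = 109

The answer is 109.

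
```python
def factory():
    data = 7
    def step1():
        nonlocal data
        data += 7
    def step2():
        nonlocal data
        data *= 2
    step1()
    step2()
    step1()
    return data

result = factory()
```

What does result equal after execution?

Step 1: data = 7.
Step 2: step1(): data = 7 + 7 = 14.
Step 3: step2(): data = 14 * 2 = 28.
Step 4: step1(): data = 28 + 7 = 35. result = 35

The answer is 35.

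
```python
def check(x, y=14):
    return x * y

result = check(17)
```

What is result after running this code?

Step 1: check(17) uses default y = 14.
Step 2: Returns 17 * 14 = 238.
Step 3: result = 238

The answer is 238.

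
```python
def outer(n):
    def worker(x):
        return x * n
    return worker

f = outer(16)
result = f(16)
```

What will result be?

Step 1: outer(16) creates a closure capturing n = 16.
Step 2: f(16) computes 16 * 16 = 256.
Step 3: result = 256

The answer is 256.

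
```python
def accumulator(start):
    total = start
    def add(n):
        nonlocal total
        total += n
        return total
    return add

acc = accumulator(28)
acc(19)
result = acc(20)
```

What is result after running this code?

Step 1: accumulator(28) creates closure with total = 28.
Step 2: First acc(19): total = 28 + 19 = 47.
Step 3: Second acc(20): total = 47 + 20 = 67. result = 67

The answer is 67.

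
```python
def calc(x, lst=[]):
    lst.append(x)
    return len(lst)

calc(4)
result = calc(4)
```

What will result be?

Step 1: Mutable default list persists between calls.
Step 2: First call: lst = [4], len = 1. Second call: lst = [4, 4], len = 2.
Step 3: result = 2

The answer is 2.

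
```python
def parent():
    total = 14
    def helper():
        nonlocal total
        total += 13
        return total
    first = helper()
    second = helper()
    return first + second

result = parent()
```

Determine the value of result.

Step 1: total starts at 14.
Step 2: First call: total = 14 + 13 = 27, returns 27.
Step 3: Second call: total = 27 + 13 = 40, returns 40.
Step 4: result = 27 + 40 = 67

The answer is 67.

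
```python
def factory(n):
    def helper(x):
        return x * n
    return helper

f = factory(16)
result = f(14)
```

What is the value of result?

Step 1: factory(16) creates a closure capturing n = 16.
Step 2: f(14) computes 14 * 16 = 224.
Step 3: result = 224

The answer is 224.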